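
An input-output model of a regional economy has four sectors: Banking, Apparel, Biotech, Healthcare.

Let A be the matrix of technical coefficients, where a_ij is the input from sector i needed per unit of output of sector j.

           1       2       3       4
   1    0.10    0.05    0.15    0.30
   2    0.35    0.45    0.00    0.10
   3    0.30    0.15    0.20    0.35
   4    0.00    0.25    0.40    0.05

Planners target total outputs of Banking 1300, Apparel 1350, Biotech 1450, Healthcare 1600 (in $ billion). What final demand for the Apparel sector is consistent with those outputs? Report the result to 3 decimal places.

d_2 = 127.500

I − A =
  [   0.90    -0.05    -0.15    -0.30]
  [  -0.35     0.55     0.00    -0.10]
  [  -0.30    -0.15     0.80    -0.35]
  [   0.00    -0.25    -0.40     0.95]
d = (I − A) x:
  d_1 = (+0.90)·1300 + (-0.05)·1350 + (-0.15)·1450 + (-0.30)·1600 = 405.000
  d_2 = (-0.35)·1300 + (+0.55)·1350 + (+0.00)·1450 + (-0.10)·1600 = 127.500
  d_3 = (-0.30)·1300 + (-0.15)·1350 + (+0.80)·1450 + (-0.35)·1600 = 7.500
  d_4 = (+0.00)·1300 + (-0.25)·1350 + (-0.40)·1450 + (+0.95)·1600 = 602.500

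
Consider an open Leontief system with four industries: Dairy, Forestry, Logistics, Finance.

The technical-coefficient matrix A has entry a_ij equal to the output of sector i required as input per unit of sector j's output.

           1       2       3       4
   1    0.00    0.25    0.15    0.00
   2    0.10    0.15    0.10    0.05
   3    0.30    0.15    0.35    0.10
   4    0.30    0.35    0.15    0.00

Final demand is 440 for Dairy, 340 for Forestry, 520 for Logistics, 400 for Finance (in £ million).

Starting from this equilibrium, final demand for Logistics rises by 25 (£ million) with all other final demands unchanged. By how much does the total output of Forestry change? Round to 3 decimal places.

Δx_2 = 7.133

I − A =
  [   1.00    -0.25    -0.15     0.00]
  [  -0.10     0.85    -0.10    -0.05]
  [  -0.30    -0.15     0.65    -0.10]
  [  -0.30    -0.35    -0.15     1.00]
Compute the cofactors C_ij = (−1)^(i+j)·(3×3 minor ij) of I−A; the adjugate is their transpose:
adj(I−A) = Cᵀ =
  [ 0.50875   0.18650   0.15175   0.02450]
  [ 0.10850   0.58550   0.12475   0.04175]
  [ 0.29600   0.26750   0.80375   0.09375]
  [ 0.23500   0.30100   0.20975   0.47325]
det(I−A) = Σ_j (I−A)_1j·C_1j = (1.00)(0.50875) + (-0.25)(0.10850) + (-0.15)(0.29600) + (0.00)(0.23500) = 0.437225
(I − A)⁻¹ = adj(I−A) / det(I−A) ≈
  [   1.1636     0.4266     0.3471     0.0560]
  [   0.2482     1.3391     0.2853     0.0955]
  [   0.6770     0.6118     1.8383     0.2144]
  [   0.5375     0.6884     0.4797     1.0824]
Δx = (I − A)⁻¹ Δd with Δd having +25 in the Logistics component and 0 elsewhere.
So Δx_2 = L_23 · (+25), where L_23 = adj(I−A)_23 / det(I−A) = 0.12475 / 0.437225.
Δx_2 = 0.12475 × (+25) / 0.437225 = 3.11875 / 0.437225 ≈ 7.133.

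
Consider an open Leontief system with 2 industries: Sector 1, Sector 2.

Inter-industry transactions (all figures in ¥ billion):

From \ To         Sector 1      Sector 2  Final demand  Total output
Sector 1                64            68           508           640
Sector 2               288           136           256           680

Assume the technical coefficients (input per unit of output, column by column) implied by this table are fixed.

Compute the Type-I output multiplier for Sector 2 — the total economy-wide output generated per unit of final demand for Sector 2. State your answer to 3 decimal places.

Technical coefficients a_ij = z_ij / X_j:
  a_11 = 64/640 = 0.10, a_21 = 288/640 = 0.45
  a_12 = 68/680 = 0.10, a_22 = 136/680 = 0.20
I − A =
  [   0.90    -0.10]
  [  -0.45     0.80]
det(I−A) = (0.90)(0.80) − (-0.10)(-0.45) = 0.6750
adj(I−A) = [[0.80, 0.10], [0.45, 0.90]]
(I − A)⁻¹ = adj(I−A) / det(I−A) ≈
  [   1.1852     0.1481]
  [   0.6667     1.3333]
The output multiplier for sector j is the column-j sum of the Leontief inverse (I − A)⁻¹ = adj(I−A) / det(I−A).
Column 2 of adj(I−A): (0.10, 0.90); det(I−A) = 0.6750.
m_2 = (0.10 + 0.90) / 0.6750 = 1.00 / 0.6750 ≈ 1.481.

m_2 = 1.481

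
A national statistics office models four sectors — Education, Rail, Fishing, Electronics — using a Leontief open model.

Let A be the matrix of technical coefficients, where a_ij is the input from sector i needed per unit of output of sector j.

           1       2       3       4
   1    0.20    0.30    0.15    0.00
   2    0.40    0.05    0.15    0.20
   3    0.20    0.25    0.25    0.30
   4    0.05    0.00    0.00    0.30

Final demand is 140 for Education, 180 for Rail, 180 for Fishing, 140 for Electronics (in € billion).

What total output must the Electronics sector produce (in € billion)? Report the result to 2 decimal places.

x_4 = 236.15

I − A =
  [   0.80    -0.30    -0.15     0.00]
  [  -0.40     0.95    -0.15    -0.20]
  [  -0.20    -0.25     0.75    -0.30]
  [  -0.05     0.00     0.00     0.70]
Compute the cofactors C_ij = (−1)^(i+j)·(3×3 minor ij) of I−A; the adjugate is their transpose:
adj(I−A) = Cᵀ =
  [ 0.472500   0.183750   0.131250   0.108750]
  [ 0.240750   0.396750   0.127500   0.168000]
  [ 0.219750   0.186500   0.445000   0.244000]
  [ 0.033750   0.013125   0.009375   0.397500]
det(I−A) = Σ_j (I−A)_1j·C_1j = (0.80)(0.472500) + (-0.30)(0.240750) + (-0.15)(0.219750) + (0.00)(0.033750) = 0.2728125
(I − A)⁻¹ = adj(I−A) / det(I−A) ≈
  [   1.7320     0.6735     0.4811     0.3986]
  [   0.8825     1.4543     0.4674     0.6158]
  [   0.8055     0.6836     1.6312     0.8944]
  [   0.1237     0.0481     0.0344     1.4570]
x = (I − A)⁻¹ d = adj(I−A)·d / det(I−A), with det(I−A) = 0.2728125:
  x_1 = (0.472500·140 + 0.183750·180 + 0.131250·180 + 0.108750·140) / 0.2728125 = 138.075 / 0.2728125 ≈ 506.12
  x_2 = (0.240750·140 + 0.396750·180 + 0.127500·180 + 0.168000·140) / 0.2728125 = 151.59 / 0.2728125 ≈ 555.66
  x_3 = (0.219750·140 + 0.186500·180 + 0.445000·180 + 0.244000·140) / 0.2728125 = 178.595 / 0.2728125 ≈ 654.64
  x_4 = (0.033750·140 + 0.013125·180 + 0.009375·180 + 0.397500·140) / 0.2728125 = 64.425 / 0.2728125 ≈ 236.15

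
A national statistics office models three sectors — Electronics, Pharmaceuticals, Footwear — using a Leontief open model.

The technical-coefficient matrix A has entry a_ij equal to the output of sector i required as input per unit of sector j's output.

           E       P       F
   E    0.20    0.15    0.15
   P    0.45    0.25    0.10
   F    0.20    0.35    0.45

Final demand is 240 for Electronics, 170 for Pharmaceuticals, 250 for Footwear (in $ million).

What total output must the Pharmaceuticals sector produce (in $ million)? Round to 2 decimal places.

x_P = 791.54

I − A =
  [   0.80    -0.15    -0.15]
  [  -0.45     0.75    -0.10]
  [  -0.20    -0.35     0.55]
Cofactors of I−A, C_ij = (−1)^(i+j)·(minor ij) (rows/columns in the sector order above):
  C_11 = (0.75)(0.55) − (-0.10)(-0.35) = 0.3775
  C_12 = −[(-0.45)(0.55) − (-0.10)(-0.20)] = 0.2675
  C_13 = (-0.45)(-0.35) − (0.75)(-0.20) = 0.3075
  C_21 = −[(-0.15)(0.55) − (-0.15)(-0.35)] = 0.1350
  C_22 = (0.80)(0.55) − (-0.15)(-0.20) = 0.4100
  C_23 = −[(0.80)(-0.35) − (-0.15)(-0.20)] = 0.3100
  C_31 = (-0.15)(-0.10) − (-0.15)(0.75) = 0.1275
  C_32 = −[(0.80)(-0.10) − (-0.15)(-0.45)] = 0.1475
  C_33 = (0.80)(0.75) − (-0.15)(-0.45) = 0.5325
det(I−A) = Σ_j (I−A)_1j·C_1j = (0.80)(0.3775) + (-0.15)(0.2675) + (-0.15)(0.3075) = 0.21575
adj(I−A) = Cᵀ =
  [ 0.3775   0.1350   0.1275]
  [ 0.2675   0.4100   0.1475]
  [ 0.3075   0.3100   0.5325]
(I − A)⁻¹ = adj(I−A) / det(I−A) ≈
  [   1.7497     0.6257     0.5910]
  [   1.2399     1.9003     0.6837]
  [   1.4253     1.4368     2.4681]
x = (I − A)⁻¹ d = adj(I−A)·d / det(I−A), with det(I−A) = 0.21575:
  x_E = (0.3775·240 + 0.1350·170 + 0.1275·250) / 0.21575 = 145.425 / 0.21575 ≈ 674.04
  x_P = (0.2675·240 + 0.4100·170 + 0.1475·250) / 0.21575 = 170.775 / 0.21575 ≈ 791.54
  x_F = (0.3075·240 + 0.3100·170 + 0.5325·250) / 0.21575 = 259.625 / 0.21575 ≈ 1203.36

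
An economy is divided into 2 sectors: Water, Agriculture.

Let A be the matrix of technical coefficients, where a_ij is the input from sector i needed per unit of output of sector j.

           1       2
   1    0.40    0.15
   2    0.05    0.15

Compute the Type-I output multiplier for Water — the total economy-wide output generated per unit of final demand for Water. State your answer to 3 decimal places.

m_1 = 1.791

I − A =
  [   0.60    -0.15]
  [  -0.05     0.85]
det(I−A) = (0.60)(0.85) − (-0.15)(-0.05) = 0.5025
adj(I−A) = [[0.85, 0.15], [0.05, 0.60]]
(I − A)⁻¹ = adj(I−A) / det(I−A) ≈
  [   1.6915     0.2985]
  [   0.0995     1.1940]
The output multiplier for sector j is the column-j sum of the Leontief inverse (I − A)⁻¹ = adj(I−A) / det(I−A).
Column 1 of adj(I−A): (0.85, 0.05); det(I−A) = 0.5025.
m_1 = (0.85 + 0.05) / 0.5025 = 0.90 / 0.5025 ≈ 1.791.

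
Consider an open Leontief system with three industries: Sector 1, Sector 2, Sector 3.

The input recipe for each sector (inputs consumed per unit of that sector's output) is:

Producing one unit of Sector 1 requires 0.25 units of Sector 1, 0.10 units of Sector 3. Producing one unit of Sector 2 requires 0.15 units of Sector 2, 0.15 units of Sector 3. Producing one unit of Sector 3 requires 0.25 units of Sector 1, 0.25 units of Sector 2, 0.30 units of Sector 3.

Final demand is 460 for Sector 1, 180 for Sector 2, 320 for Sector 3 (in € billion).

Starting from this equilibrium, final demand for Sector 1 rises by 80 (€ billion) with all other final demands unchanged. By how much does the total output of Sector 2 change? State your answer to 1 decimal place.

Δx_2 = 5.0

I − A =
  [   0.75     0.00    -0.25]
  [   0.00     0.85    -0.25]
  [  -0.10    -0.15     0.70]
Cofactors of I−A, C_ij = (−1)^(i+j)·(minor ij) (rows/columns in the sector order above):
  C_11 = (0.85)(0.70) − (-0.25)(-0.15) = 0.5575
  C_12 = −[(0.00)(0.70) − (-0.25)(-0.10)] = 0.0250
  C_13 = (0.00)(-0.15) − (0.85)(-0.10) = 0.0850
  C_21 = −[(0.00)(0.70) − (-0.25)(-0.15)] = 0.0375
  C_22 = (0.75)(0.70) − (-0.25)(-0.10) = 0.5000
  C_23 = −[(0.75)(-0.15) − (0.00)(-0.10)] = 0.1125
  C_31 = (0.00)(-0.25) − (-0.25)(0.85) = 0.2125
  C_32 = −[(0.75)(-0.25) − (-0.25)(0.00)] = 0.1875
  C_33 = (0.75)(0.85) − (0.00)(0.00) = 0.6375
det(I−A) = Σ_j (I−A)_1j·C_1j = (0.75)(0.5575) + (0.00)(0.0250) + (-0.25)(0.0850) = 0.396875
adj(I−A) = Cᵀ =
  [ 0.5575   0.0375   0.2125]
  [ 0.0250   0.5000   0.1875]
  [ 0.0850   0.1125   0.6375]
(I − A)⁻¹ = adj(I−A) / det(I−A) ≈
  [   1.4047     0.0945     0.5354]
  [   0.0630     1.2598     0.4724]
  [   0.2142     0.2835     1.6063]
Δx = (I − A)⁻¹ Δd with Δd having +80 in the Sector 1 component and 0 elsewhere.
So Δx_2 = L_21 · (+80), where L_21 = adj(I−A)_21 / det(I−A) = 0.0250 / 0.396875.
Δx_2 = 0.0250 × (+80) / 0.396875 = 2.00 / 0.396875 ≈ 5.0.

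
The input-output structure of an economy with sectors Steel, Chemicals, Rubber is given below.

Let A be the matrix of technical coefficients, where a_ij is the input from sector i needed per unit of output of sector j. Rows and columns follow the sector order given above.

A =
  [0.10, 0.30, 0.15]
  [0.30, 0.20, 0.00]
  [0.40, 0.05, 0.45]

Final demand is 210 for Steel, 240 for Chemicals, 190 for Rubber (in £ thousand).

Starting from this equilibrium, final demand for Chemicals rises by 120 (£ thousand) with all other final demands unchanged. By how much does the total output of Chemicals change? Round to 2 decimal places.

I − A =
  [   0.90    -0.30    -0.15]
  [  -0.30     0.80     0.00]
  [  -0.40    -0.05     0.55]
Cofactors of I−A, C_ij = (−1)^(i+j)·(minor ij) (rows/columns in the sector order above):
  C_11 = (0.80)(0.55) − (0.00)(-0.05) = 0.4400
  C_12 = −[(-0.30)(0.55) − (0.00)(-0.40)] = 0.1650
  C_13 = (-0.30)(-0.05) − (0.80)(-0.40) = 0.3350
  C_21 = −[(-0.30)(0.55) − (-0.15)(-0.05)] = 0.1725
  C_22 = (0.90)(0.55) − (-0.15)(-0.40) = 0.4350
  C_23 = −[(0.90)(-0.05) − (-0.30)(-0.40)] = 0.1650
  C_31 = (-0.30)(0.00) − (-0.15)(0.80) = 0.1200
  C_32 = −[(0.90)(0.00) − (-0.15)(-0.30)] = 0.0450
  C_33 = (0.90)(0.80) − (-0.30)(-0.30) = 0.6300
det(I−A) = Σ_j (I−A)_1j·C_1j = (0.90)(0.4400) + (-0.30)(0.1650) + (-0.15)(0.3350) = 0.29625
adj(I−A) = Cᵀ =
  [ 0.4400   0.1725   0.1200]
  [ 0.1650   0.4350   0.0450]
  [ 0.3350   0.1650   0.6300]
(I − A)⁻¹ = adj(I−A) / det(I−A) ≈
  [   1.4852     0.5823     0.4051]
  [   0.5570     1.4684     0.1519]
  [   1.1308     0.5570     2.1266]
Δx = (I − A)⁻¹ Δd with Δd having +120 in the Chemicals component and 0 elsewhere.
So Δx_2 = L_22 · (+120), where L_22 = adj(I−A)_22 / det(I−A) = 0.4350 / 0.29625.
Δx_2 = 0.4350 × (+120) / 0.29625 = 52.20 / 0.29625 ≈ 176.20.

Δx_2 = 176.20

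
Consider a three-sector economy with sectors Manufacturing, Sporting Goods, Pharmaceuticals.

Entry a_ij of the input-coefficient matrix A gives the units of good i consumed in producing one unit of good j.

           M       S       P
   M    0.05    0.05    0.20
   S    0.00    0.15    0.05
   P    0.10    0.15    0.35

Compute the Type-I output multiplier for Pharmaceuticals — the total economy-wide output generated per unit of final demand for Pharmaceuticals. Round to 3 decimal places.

m_P = 2.053

I − A =
  [   0.95    -0.05    -0.20]
  [   0.00     0.85    -0.05]
  [  -0.10    -0.15     0.65]
Cofactors of I−A, C_ij = (−1)^(i+j)·(minor ij) (rows/columns in the sector order above):
  C_11 = (0.85)(0.65) − (-0.05)(-0.15) = 0.5450
  C_12 = −[(0.00)(0.65) − (-0.05)(-0.10)] = 0.0050
  C_13 = (0.00)(-0.15) − (0.85)(-0.10) = 0.0850
  C_21 = −[(-0.05)(0.65) − (-0.20)(-0.15)] = 0.0625
  C_22 = (0.95)(0.65) − (-0.20)(-0.10) = 0.5975
  C_23 = −[(0.95)(-0.15) − (-0.05)(-0.10)] = 0.1475
  C_31 = (-0.05)(-0.05) − (-0.20)(0.85) = 0.1725
  C_32 = −[(0.95)(-0.05) − (-0.20)(0.00)] = 0.0475
  C_33 = (0.95)(0.85) − (-0.05)(0.00) = 0.8075
det(I−A) = Σ_j (I−A)_1j·C_1j = (0.95)(0.5450) + (-0.05)(0.0050) + (-0.20)(0.0850) = 0.5005
adj(I−A) = Cᵀ =
  [ 0.5450   0.0625   0.1725]
  [ 0.0050   0.5975   0.0475]
  [ 0.0850   0.1475   0.8075]
(I − A)⁻¹ = adj(I−A) / det(I−A) ≈
  [   1.0889     0.1249     0.3447]
  [   0.0100     1.1938     0.0949]
  [   0.1698     0.2947     1.6134]
The output multiplier for sector j is the column-j sum of the Leontief inverse (I − A)⁻¹ = adj(I−A) / det(I−A).
Column P of adj(I−A): (0.1725, 0.0475, 0.8075); det(I−A) = 0.5005.
m_P = (0.1725 + 0.0475 + 0.8075) / 0.5005 = 1.0275 / 0.5005 ≈ 2.053.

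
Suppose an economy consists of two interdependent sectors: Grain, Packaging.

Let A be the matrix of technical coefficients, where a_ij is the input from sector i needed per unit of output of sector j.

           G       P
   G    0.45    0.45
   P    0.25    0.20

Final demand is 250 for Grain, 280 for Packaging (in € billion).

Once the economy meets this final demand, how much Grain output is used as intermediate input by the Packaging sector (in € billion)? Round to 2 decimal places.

z_GP = 297.48

I − A =
  [   0.55    -0.45]
  [  -0.25     0.80]
det(I−A) = (0.55)(0.80) − (-0.45)(-0.25) = 0.3275
adj(I−A) = [[0.80, 0.45], [0.25, 0.55]]
(I − A)⁻¹ = adj(I−A) / det(I−A) ≈
  [   2.4427     1.3740]
  [   0.7634     1.6794]
First solve x = (I − A)⁻¹ d = adj(I−A)·d / det(I−A); in particular x_P = (0.25·250 + 0.55·280) / 0.3275 = 216.50 / 0.3275 ≈ 661.0687.
Intermediate flow from G to P: z_GP = a_GP · x_P = 0.45 × 216.50 / 0.3275 = 97.425 / 0.3275 ≈ 297.48.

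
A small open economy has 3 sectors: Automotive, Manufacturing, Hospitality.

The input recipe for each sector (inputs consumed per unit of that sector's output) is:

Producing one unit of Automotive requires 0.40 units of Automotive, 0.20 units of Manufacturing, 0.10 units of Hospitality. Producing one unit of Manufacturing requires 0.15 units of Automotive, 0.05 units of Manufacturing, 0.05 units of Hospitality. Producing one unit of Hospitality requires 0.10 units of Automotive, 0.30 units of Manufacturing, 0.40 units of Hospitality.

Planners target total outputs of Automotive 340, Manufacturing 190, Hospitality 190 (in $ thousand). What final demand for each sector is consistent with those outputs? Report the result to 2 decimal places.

I − A =
  [   0.60    -0.15    -0.10]
  [  -0.20     0.95    -0.30]
  [  -0.10    -0.05     0.60]
d = (I − A) x:
  d_A = (+0.60)·340 + (-0.15)·190 + (-0.10)·190 = 156.50
  d_M = (-0.20)·340 + (+0.95)·190 + (-0.30)·190 = 55.50
  d_H = (-0.10)·340 + (-0.05)·190 + (+0.60)·190 = 70.50

d_A = 156.50, d_M = 55.50, d_H = 70.50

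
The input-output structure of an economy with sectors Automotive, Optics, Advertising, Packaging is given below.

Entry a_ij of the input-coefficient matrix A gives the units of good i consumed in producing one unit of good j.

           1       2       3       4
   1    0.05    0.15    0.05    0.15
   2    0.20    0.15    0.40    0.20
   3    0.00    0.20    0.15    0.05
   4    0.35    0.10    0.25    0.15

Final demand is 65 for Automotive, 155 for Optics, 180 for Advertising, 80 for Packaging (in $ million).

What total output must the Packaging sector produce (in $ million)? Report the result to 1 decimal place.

x_4 = 339.4

I − A =
  [   0.95    -0.15    -0.05    -0.15]
  [  -0.20     0.85    -0.40    -0.20]
  [   0.00    -0.20     0.85    -0.05]
  [  -0.35    -0.10    -0.25     0.85]
Compute the cofactors C_ij = (−1)^(i+j)·(3×3 minor ij) of I−A; the adjugate is their transpose:
adj(I−A) = Cᵀ =
  [ 0.506500   0.135500   0.131500   0.129000]
  [ 0.208500   0.629000   0.369000   0.206500]
  [ 0.063875   0.158375   0.583750   0.082875]
  [ 0.251875   0.176375   0.269250   0.582875]
det(I−A) = Σ_j (I−A)_1j·C_1j = (0.95)(0.506500) + (-0.15)(0.208500) + (-0.05)(0.063875) + (-0.15)(0.251875) = 0.408925
(I − A)⁻¹ = adj(I−A) / det(I−A) ≈
  [   1.2386     0.3314     0.3216     0.3155]
  [   0.5099     1.5382     0.9024     0.5050]
  [   0.1562     0.3873     1.4275     0.2027]
  [   0.6159     0.4313     0.6584     1.4254]
x = (I − A)⁻¹ d = adj(I−A)·d / det(I−A), with det(I−A) = 0.408925:
  x_1 = (0.506500·65 + 0.135500·155 + 0.131500·180 + 0.129000·80) / 0.408925 = 87.915 / 0.408925 ≈ 215.0
  x_2 = (0.208500·65 + 0.629000·155 + 0.369000·180 + 0.206500·80) / 0.408925 = 193.9875 / 0.408925 ≈ 474.4
  x_3 = (0.063875·65 + 0.158375·155 + 0.583750·180 + 0.082875·80) / 0.408925 = 140.405 / 0.408925 ≈ 343.4
  x_4 = (0.251875·65 + 0.176375·155 + 0.269250·180 + 0.582875·80) / 0.408925 = 138.805 / 0.408925 ≈ 339.4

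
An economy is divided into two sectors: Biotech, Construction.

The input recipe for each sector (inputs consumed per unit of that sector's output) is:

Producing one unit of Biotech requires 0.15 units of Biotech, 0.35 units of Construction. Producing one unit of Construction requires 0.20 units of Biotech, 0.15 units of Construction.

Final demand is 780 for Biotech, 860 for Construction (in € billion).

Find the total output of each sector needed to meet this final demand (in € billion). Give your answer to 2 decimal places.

I − A =
  [   0.85    -0.20]
  [  -0.35     0.85]
det(I−A) = (0.85)(0.85) − (-0.20)(-0.35) = 0.6525
adj(I−A) = [[0.85, 0.20], [0.35, 0.85]]
(I − A)⁻¹ = adj(I−A) / det(I−A) ≈
  [   1.3027     0.3065]
  [   0.5364     1.3027]
x = (I − A)⁻¹ d = adj(I−A)·d / det(I−A), with det(I−A) = 0.6525:
  x_B = (0.85·780 + 0.20·860) / 0.6525 = 835.00 / 0.6525 ≈ 1279.69
  x_C = (0.35·780 + 0.85·860) / 0.6525 = 1004.00 / 0.6525 ≈ 1538.70

x_B = 1279.69, x_C = 1538.70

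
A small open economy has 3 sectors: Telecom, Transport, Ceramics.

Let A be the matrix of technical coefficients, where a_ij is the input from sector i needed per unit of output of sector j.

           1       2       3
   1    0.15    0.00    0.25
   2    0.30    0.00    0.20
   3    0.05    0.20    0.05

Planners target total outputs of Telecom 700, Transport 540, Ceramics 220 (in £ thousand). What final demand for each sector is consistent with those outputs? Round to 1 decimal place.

I − A =
  [   0.85     0.00    -0.25]
  [  -0.30     1.00    -0.20]
  [  -0.05    -0.20     0.95]
d = (I − A) x:
  d_1 = (+0.85)·700 + (+0.00)·540 + (-0.25)·220 = 540.0
  d_2 = (-0.30)·700 + (+1.00)·540 + (-0.20)·220 = 286.0
  d_3 = (-0.05)·700 + (-0.20)·540 + (+0.95)·220 = 66.0

d_1 = 540.0, d_2 = 286.0, d_3 = 66.0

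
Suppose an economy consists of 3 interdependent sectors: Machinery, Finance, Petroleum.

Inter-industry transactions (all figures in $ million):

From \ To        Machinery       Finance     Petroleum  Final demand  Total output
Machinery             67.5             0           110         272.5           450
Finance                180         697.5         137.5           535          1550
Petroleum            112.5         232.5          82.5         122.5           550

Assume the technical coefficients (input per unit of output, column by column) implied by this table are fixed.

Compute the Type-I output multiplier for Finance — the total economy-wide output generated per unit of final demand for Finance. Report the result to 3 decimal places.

Technical coefficients a_ij = z_ij / X_j:
  a_11 = 67.5/450 = 0.15, a_21 = 180/450 = 0.40, a_31 = 112.5/450 = 0.25
  a_12 = 0/1550 = 0.00, a_22 = 697.5/1550 = 0.45, a_32 = 232.5/1550 = 0.15
  a_13 = 110/550 = 0.20, a_23 = 137.5/550 = 0.25, a_33 = 82.5/550 = 0.15
I − A =
  [   0.85     0.00    -0.20]
  [  -0.40     0.55    -0.25]
  [  -0.25    -0.15     0.85]
Cofactors of I−A, C_ij = (−1)^(i+j)·(minor ij) (rows/columns in the sector order above):
  C_11 = (0.55)(0.85) − (-0.25)(-0.15) = 0.4300
  C_12 = −[(-0.40)(0.85) − (-0.25)(-0.25)] = 0.4025
  C_13 = (-0.40)(-0.15) − (0.55)(-0.25) = 0.1975
  C_21 = −[(0.00)(0.85) − (-0.20)(-0.15)] = 0.0300
  C_22 = (0.85)(0.85) − (-0.20)(-0.25) = 0.6725
  C_23 = −[(0.85)(-0.15) − (0.00)(-0.25)] = 0.1275
  C_31 = (0.00)(-0.25) − (-0.20)(0.55) = 0.1100
  C_32 = −[(0.85)(-0.25) − (-0.20)(-0.40)] = 0.2925
  C_33 = (0.85)(0.55) − (0.00)(-0.40) = 0.4675
det(I−A) = Σ_j (I−A)_1j·C_1j = (0.85)(0.4300) + (0.00)(0.4025) + (-0.20)(0.1975) = 0.3260
adj(I−A) = Cᵀ =
  [ 0.4300   0.0300   0.1100]
  [ 0.4025   0.6725   0.2925]
  [ 0.1975   0.1275   0.4675]
(I − A)⁻¹ = adj(I−A) / det(I−A) ≈
  [   1.3190     0.0920     0.3374]
  [   1.2347     2.0629     0.8972]
  [   0.6058     0.3911     1.4340]
The output multiplier for sector j is the column-j sum of the Leontief inverse (I − A)⁻¹ = adj(I−A) / det(I−A).
Column 2 of adj(I−A): (0.0300, 0.6725, 0.1275); det(I−A) = 0.3260.
m_2 = (0.0300 + 0.6725 + 0.1275) / 0.3260 = 0.83 / 0.3260 ≈ 2.546.

m_2 = 2.546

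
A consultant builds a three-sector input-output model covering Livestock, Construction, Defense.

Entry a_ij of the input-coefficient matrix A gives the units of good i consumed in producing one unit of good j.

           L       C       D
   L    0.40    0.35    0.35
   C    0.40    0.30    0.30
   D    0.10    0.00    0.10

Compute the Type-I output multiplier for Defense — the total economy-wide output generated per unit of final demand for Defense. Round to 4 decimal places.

I − A =
  [   0.60    -0.35    -0.35]
  [  -0.40     0.70    -0.30]
  [  -0.10     0.00     0.90]
Cofactors of I−A, C_ij = (−1)^(i+j)·(minor ij) (rows/columns in the sector order above):
  C_11 = (0.70)(0.90) − (-0.30)(0.00) = 0.6300
  C_12 = −[(-0.40)(0.90) − (-0.30)(-0.10)] = 0.3900
  C_13 = (-0.40)(0.00) − (0.70)(-0.10) = 0.0700
  C_21 = −[(-0.35)(0.90) − (-0.35)(0.00)] = 0.3150
  C_22 = (0.60)(0.90) − (-0.35)(-0.10) = 0.5050
  C_23 = −[(0.60)(0.00) − (-0.35)(-0.10)] = 0.0350
  C_31 = (-0.35)(-0.30) − (-0.35)(0.70) = 0.3500
  C_32 = −[(0.60)(-0.30) − (-0.35)(-0.40)] = 0.3200
  C_33 = (0.60)(0.70) − (-0.35)(-0.40) = 0.2800
det(I−A) = Σ_j (I−A)_1j·C_1j = (0.60)(0.6300) + (-0.35)(0.3900) + (-0.35)(0.0700) = 0.2170
adj(I−A) = Cᵀ =
  [ 0.6300   0.3150   0.3500]
  [ 0.3900   0.5050   0.3200]
  [ 0.0700   0.0350   0.2800]
(I − A)⁻¹ = adj(I−A) / det(I−A) ≈
  [   2.90323     1.45161     1.61290]
  [   1.79724     2.32719     1.47465]
  [   0.32258     0.16129     1.29032]
The output multiplier for sector j is the column-j sum of the Leontief inverse (I − A)⁻¹ = adj(I−A) / det(I−A).
Column D of adj(I−A): (0.3500, 0.3200, 0.2800); det(I−A) = 0.2170.
m_D = (0.3500 + 0.3200 + 0.2800) / 0.2170 = 0.95 / 0.2170 ≈ 4.3779.

m_D = 4.3779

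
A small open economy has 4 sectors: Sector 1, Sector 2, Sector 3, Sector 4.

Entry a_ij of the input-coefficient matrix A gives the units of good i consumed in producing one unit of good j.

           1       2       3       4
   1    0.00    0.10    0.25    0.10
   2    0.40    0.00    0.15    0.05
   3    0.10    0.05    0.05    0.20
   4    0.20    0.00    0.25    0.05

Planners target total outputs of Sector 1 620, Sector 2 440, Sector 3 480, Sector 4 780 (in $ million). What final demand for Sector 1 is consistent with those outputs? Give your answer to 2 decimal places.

d_1 = 378.00

I − A =
  [   1.00    -0.10    -0.25    -0.10]
  [  -0.40     1.00    -0.15    -0.05]
  [  -0.10    -0.05     0.95    -0.20]
  [  -0.20     0.00    -0.25     0.95]
d = (I − A) x:
  d_1 = (+1.00)·620 + (-0.10)·440 + (-0.25)·480 + (-0.10)·780 = 378.00
  d_2 = (-0.40)·620 + (+1.00)·440 + (-0.15)·480 + (-0.05)·780 = 81.00
  d_3 = (-0.10)·620 + (-0.05)·440 + (+0.95)·480 + (-0.20)·780 = 216.00
  d_4 = (-0.20)·620 + (+0.00)·440 + (-0.25)·480 + (+0.95)·780 = 497.00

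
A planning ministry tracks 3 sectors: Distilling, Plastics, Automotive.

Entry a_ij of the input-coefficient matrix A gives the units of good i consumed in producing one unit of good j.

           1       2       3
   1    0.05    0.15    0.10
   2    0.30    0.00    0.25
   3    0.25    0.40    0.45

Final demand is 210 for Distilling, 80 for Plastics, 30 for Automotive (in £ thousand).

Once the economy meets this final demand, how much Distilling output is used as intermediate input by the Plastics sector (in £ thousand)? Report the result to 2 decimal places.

I − A =
  [   0.95    -0.15    -0.10]
  [  -0.30     1.00    -0.25]
  [  -0.25    -0.40     0.55]
Cofactors of I−A, C_ij = (−1)^(i+j)·(minor ij) (rows/columns in the sector order above):
  C_11 = (1.00)(0.55) − (-0.25)(-0.40) = 0.4500
  C_12 = −[(-0.30)(0.55) − (-0.25)(-0.25)] = 0.2275
  C_13 = (-0.30)(-0.40) − (1.00)(-0.25) = 0.3700
  C_21 = −[(-0.15)(0.55) − (-0.10)(-0.40)] = 0.1225
  C_22 = (0.95)(0.55) − (-0.10)(-0.25) = 0.4975
  C_23 = −[(0.95)(-0.40) − (-0.15)(-0.25)] = 0.4175
  C_31 = (-0.15)(-0.25) − (-0.10)(1.00) = 0.1375
  C_32 = −[(0.95)(-0.25) − (-0.10)(-0.30)] = 0.2675
  C_33 = (0.95)(1.00) − (-0.15)(-0.30) = 0.9050
det(I−A) = Σ_j (I−A)_1j·C_1j = (0.95)(0.4500) + (-0.15)(0.2275) + (-0.10)(0.3700) = 0.356375
adj(I−A) = Cᵀ =
  [ 0.4500   0.1225   0.1375]
  [ 0.2275   0.4975   0.2675]
  [ 0.3700   0.4175   0.9050]
(I − A)⁻¹ = adj(I−A) / det(I−A) ≈
  [   1.2627     0.3437     0.3858]
  [   0.6384     1.3960     0.7506]
  [   1.0382     1.1715     2.5395]
First solve x = (I − A)⁻¹ d = adj(I−A)·d / det(I−A); in particular x_2 = (0.2275·210 + 0.4975·80 + 0.2675·30) / 0.356375 = 95.60 / 0.356375 ≈ 268.2568.
Intermediate flow from 1 to 2: z_12 = a_12 · x_2 = 0.15 × 95.60 / 0.356375 = 14.34 / 0.356375 ≈ 40.24.

z_12 = 40.24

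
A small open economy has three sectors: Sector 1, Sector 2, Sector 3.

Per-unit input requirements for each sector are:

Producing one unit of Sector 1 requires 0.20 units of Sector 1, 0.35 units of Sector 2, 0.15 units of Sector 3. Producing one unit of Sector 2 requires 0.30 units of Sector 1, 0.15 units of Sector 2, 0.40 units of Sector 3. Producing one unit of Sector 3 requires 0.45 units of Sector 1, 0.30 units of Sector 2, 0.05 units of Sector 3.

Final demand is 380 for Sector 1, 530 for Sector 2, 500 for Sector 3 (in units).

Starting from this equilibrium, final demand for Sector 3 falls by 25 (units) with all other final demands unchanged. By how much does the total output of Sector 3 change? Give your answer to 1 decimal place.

I − A =
  [   0.80    -0.30    -0.45]
  [  -0.35     0.85    -0.30]
  [  -0.15    -0.40     0.95]
Cofactors of I−A, C_ij = (−1)^(i+j)·(minor ij) (rows/columns in the sector order above):
  C_11 = (0.85)(0.95) − (-0.30)(-0.40) = 0.6875
  C_12 = −[(-0.35)(0.95) − (-0.30)(-0.15)] = 0.3775
  C_13 = (-0.35)(-0.40) − (0.85)(-0.15) = 0.2675
  C_21 = −[(-0.30)(0.95) − (-0.45)(-0.40)] = 0.4650
  C_22 = (0.80)(0.95) − (-0.45)(-0.15) = 0.6925
  C_23 = −[(0.80)(-0.40) − (-0.30)(-0.15)] = 0.3650
  C_31 = (-0.30)(-0.30) − (-0.45)(0.85) = 0.4725
  C_32 = −[(0.80)(-0.30) − (-0.45)(-0.35)] = 0.3975
  C_33 = (0.80)(0.85) − (-0.30)(-0.35) = 0.5750
det(I−A) = Σ_j (I−A)_1j·C_1j = (0.80)(0.6875) + (-0.30)(0.3775) + (-0.45)(0.2675) = 0.316375
adj(I−A) = Cᵀ =
  [ 0.6875   0.4650   0.4725]
  [ 0.3775   0.6925   0.3975]
  [ 0.2675   0.3650   0.5750]
(I − A)⁻¹ = adj(I−A) / det(I−A) ≈
  [   2.1731     1.4698     1.4935]
  [   1.1932     2.1889     1.2564]
  [   0.8455     1.1537     1.8175]
Δx = (I − A)⁻¹ Δd with Δd having -25 in the Sector 3 component and 0 elsewhere.
So Δx_3 = L_33 · (-25), where L_33 = adj(I−A)_33 / det(I−A) = 0.5750 / 0.316375.
Δx_3 = 0.5750 × (-25) / 0.316375 = -14.375 / 0.316375 ≈ -45.4.

Δx_3 = -45.4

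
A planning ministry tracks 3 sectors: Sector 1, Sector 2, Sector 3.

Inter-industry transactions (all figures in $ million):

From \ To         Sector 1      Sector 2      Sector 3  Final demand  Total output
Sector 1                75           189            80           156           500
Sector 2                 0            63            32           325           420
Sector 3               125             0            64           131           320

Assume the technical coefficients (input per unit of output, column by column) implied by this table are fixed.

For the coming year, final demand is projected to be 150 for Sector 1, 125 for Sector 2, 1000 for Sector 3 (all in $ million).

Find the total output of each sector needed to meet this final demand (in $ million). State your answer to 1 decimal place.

Technical coefficients a_ij = z_ij / X_j:
  a_11 = 75/500 = 0.15, a_21 = 0/500 = 0.00, a_31 = 125/500 = 0.25
  a_12 = 189/420 = 0.45, a_22 = 63/420 = 0.15, a_32 = 0/420 = 0.00
  a_13 = 80/320 = 0.25, a_23 = 32/320 = 0.10, a_33 = 64/320 = 0.20
I − A =
  [   0.85    -0.45    -0.25]
  [   0.00     0.85    -0.10]
  [  -0.25     0.00     0.80]
Cofactors of I−A, C_ij = (−1)^(i+j)·(minor ij) (rows/columns in the sector order above):
  C_11 = (0.85)(0.80) − (-0.10)(0.00) = 0.6800
  C_12 = −[(0.00)(0.80) − (-0.10)(-0.25)] = 0.0250
  C_13 = (0.00)(0.00) − (0.85)(-0.25) = 0.2125
  C_21 = −[(-0.45)(0.80) − (-0.25)(0.00)] = 0.3600
  C_22 = (0.85)(0.80) − (-0.25)(-0.25) = 0.6175
  C_23 = −[(0.85)(0.00) − (-0.45)(-0.25)] = 0.1125
  C_31 = (-0.45)(-0.10) − (-0.25)(0.85) = 0.2575
  C_32 = −[(0.85)(-0.10) − (-0.25)(0.00)] = 0.0850
  C_33 = (0.85)(0.85) − (-0.45)(0.00) = 0.7225
det(I−A) = Σ_j (I−A)_1j·C_1j = (0.85)(0.6800) + (-0.45)(0.0250) + (-0.25)(0.2125) = 0.513625
adj(I−A) = Cᵀ =
  [ 0.6800   0.3600   0.2575]
  [ 0.0250   0.6175   0.0850]
  [ 0.2125   0.1125   0.7225]
(I − A)⁻¹ = adj(I−A) / det(I−A) ≈
  [   1.3239     0.7009     0.5013]
  [   0.0487     1.2022     0.1655]
  [   0.4137     0.2190     1.4067]
x = (I − A)⁻¹ d = adj(I−A)·d / det(I−A), with det(I−A) = 0.513625:
  x_1 = (0.6800·150 + 0.3600·125 + 0.2575·1000) / 0.513625 = 404.50 / 0.513625 ≈ 787.5
  x_2 = (0.0250·150 + 0.6175·125 + 0.0850·1000) / 0.513625 = 165.9375 / 0.513625 ≈ 323.1
  x_3 = (0.2125·150 + 0.1125·125 + 0.7225·1000) / 0.513625 = 768.4375 / 0.513625 ≈ 1496.1

x_1 = 787.5, x_2 = 323.1, x_3 = 1496.1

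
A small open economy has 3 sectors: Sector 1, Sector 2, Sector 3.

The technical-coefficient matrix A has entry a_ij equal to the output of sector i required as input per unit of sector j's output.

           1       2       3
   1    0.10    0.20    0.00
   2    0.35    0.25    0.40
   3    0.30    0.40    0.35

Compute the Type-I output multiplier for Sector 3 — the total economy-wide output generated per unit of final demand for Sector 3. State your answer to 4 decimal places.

m_3 = 4.6393

I − A =
  [   0.90    -0.20     0.00]
  [  -0.35     0.75    -0.40]
  [  -0.30    -0.40     0.65]
Cofactors of I−A, C_ij = (−1)^(i+j)·(minor ij) (rows/columns in the sector order above):
  C_11 = (0.75)(0.65) − (-0.40)(-0.40) = 0.3275
  C_12 = −[(-0.35)(0.65) − (-0.40)(-0.30)] = 0.3475
  C_13 = (-0.35)(-0.40) − (0.75)(-0.30) = 0.3650
  C_21 = −[(-0.20)(0.65) − (0.00)(-0.40)] = 0.1300
  C_22 = (0.90)(0.65) − (0.00)(-0.30) = 0.5850
  C_23 = −[(0.90)(-0.40) − (-0.20)(-0.30)] = 0.4200
  C_31 = (-0.20)(-0.40) − (0.00)(0.75) = 0.0800
  C_32 = −[(0.90)(-0.40) − (0.00)(-0.35)] = 0.3600
  C_33 = (0.90)(0.75) − (-0.20)(-0.35) = 0.6050
det(I−A) = Σ_j (I−A)_1j·C_1j = (0.90)(0.3275) + (-0.20)(0.3475) + (0.00)(0.3650) = 0.22525
adj(I−A) = Cᵀ =
  [ 0.3275   0.1300   0.0800]
  [ 0.3475   0.5850   0.3600]
  [ 0.3650   0.4200   0.6050]
(I − A)⁻¹ = adj(I−A) / det(I−A) ≈
  [   1.45394     0.57714     0.35516]
  [   1.54273     2.59711     1.59822]
  [   1.62042     1.86459     2.68590]
The output multiplier for sector j is the column-j sum of the Leontief inverse (I − A)⁻¹ = adj(I−A) / det(I−A).
Column 3 of adj(I−A): (0.0800, 0.3600, 0.6050); det(I−A) = 0.22525.
m_3 = (0.0800 + 0.3600 + 0.6050) / 0.22525 = 1.045 / 0.22525 ≈ 4.6393.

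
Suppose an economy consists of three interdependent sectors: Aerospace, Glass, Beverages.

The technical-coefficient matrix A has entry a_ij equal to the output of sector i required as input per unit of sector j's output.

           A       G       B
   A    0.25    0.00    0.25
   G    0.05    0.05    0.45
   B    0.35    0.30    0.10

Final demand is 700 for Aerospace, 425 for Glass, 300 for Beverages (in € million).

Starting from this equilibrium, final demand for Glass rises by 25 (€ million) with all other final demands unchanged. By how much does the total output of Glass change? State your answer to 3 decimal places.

I − A =
  [   0.75     0.00    -0.25]
  [  -0.05     0.95    -0.45]
  [  -0.35    -0.30     0.90]
Cofactors of I−A, C_ij = (−1)^(i+j)·(minor ij) (rows/columns in the sector order above):
  C_11 = (0.95)(0.90) − (-0.45)(-0.30) = 0.7200
  C_12 = −[(-0.05)(0.90) − (-0.45)(-0.35)] = 0.2025
  C_13 = (-0.05)(-0.30) − (0.95)(-0.35) = 0.3475
  C_21 = −[(0.00)(0.90) − (-0.25)(-0.30)] = 0.0750
  C_22 = (0.75)(0.90) − (-0.25)(-0.35) = 0.5875
  C_23 = −[(0.75)(-0.30) − (0.00)(-0.35)] = 0.2250
  C_31 = (0.00)(-0.45) − (-0.25)(0.95) = 0.2375
  C_32 = −[(0.75)(-0.45) − (-0.25)(-0.05)] = 0.3500
  C_33 = (0.75)(0.95) − (0.00)(-0.05) = 0.7125
det(I−A) = Σ_j (I−A)_1j·C_1j = (0.75)(0.7200) + (0.00)(0.2025) + (-0.25)(0.3475) = 0.453125
adj(I−A) = Cᵀ =
  [ 0.7200   0.0750   0.2375]
  [ 0.2025   0.5875   0.3500]
  [ 0.3475   0.2250   0.7125]
(I − A)⁻¹ = adj(I−A) / det(I−A) ≈
  [   1.5890     0.1655     0.5241]
  [   0.4469     1.2966     0.7724]
  [   0.7669     0.4966     1.5724]
Δx = (I − A)⁻¹ Δd with Δd having +25 in the Glass component and 0 elsewhere.
So Δx_G = L_GG · (+25), where L_GG = adj(I−A)_GG / det(I−A) = 0.5875 / 0.453125.
Δx_G = 0.5875 × (+25) / 0.453125 = 14.6875 / 0.453125 ≈ 32.414.

Δx_G = 32.414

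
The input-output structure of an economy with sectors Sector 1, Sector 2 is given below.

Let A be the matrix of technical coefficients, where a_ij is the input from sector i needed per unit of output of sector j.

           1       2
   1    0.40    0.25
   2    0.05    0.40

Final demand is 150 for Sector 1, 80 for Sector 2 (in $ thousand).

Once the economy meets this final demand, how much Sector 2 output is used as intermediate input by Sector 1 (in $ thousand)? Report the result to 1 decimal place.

I − A =
  [   0.60    -0.25]
  [  -0.05     0.60]
det(I−A) = (0.60)(0.60) − (-0.25)(-0.05) = 0.3475
adj(I−A) = [[0.60, 0.25], [0.05, 0.60]]
(I − A)⁻¹ = adj(I−A) / det(I−A) ≈
  [   1.7266     0.7194]
  [   0.1439     1.7266]
First solve x = (I − A)⁻¹ d = adj(I−A)·d / det(I−A); in particular x_1 = (0.60·150 + 0.25·80) / 0.3475 = 110.00 / 0.3475 ≈ 316.547.
Intermediate flow from 2 to 1: z_21 = a_21 · x_1 = 0.05 × 110.00 / 0.3475 = 5.50 / 0.3475 ≈ 15.8.

z_21 = 15.8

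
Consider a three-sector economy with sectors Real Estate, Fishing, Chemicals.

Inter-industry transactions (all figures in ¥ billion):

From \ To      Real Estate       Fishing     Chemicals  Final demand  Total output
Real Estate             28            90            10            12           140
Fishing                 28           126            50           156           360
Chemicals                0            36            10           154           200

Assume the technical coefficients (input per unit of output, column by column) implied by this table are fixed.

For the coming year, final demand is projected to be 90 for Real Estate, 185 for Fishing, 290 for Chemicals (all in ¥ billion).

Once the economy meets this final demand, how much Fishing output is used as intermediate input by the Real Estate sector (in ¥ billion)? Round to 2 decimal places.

z_FR = 59.10

Technical coefficients a_ij = z_ij / X_j:
  a_RR = 28/140 = 0.20, a_FR = 28/140 = 0.20, a_CR = 0/140 = 0.00
  a_RF = 90/360 = 0.25, a_FF = 126/360 = 0.35, a_CF = 36/360 = 0.10
  a_RC = 10/200 = 0.05, a_FC = 50/200 = 0.25, a_CC = 10/200 = 0.05
I − A =
  [   0.80    -0.25    -0.05]
  [  -0.20     0.65    -0.25]
  [   0.00    -0.10     0.95]
Cofactors of I−A, C_ij = (−1)^(i+j)·(minor ij) (rows/columns in the sector order above):
  C_11 = (0.65)(0.95) − (-0.25)(-0.10) = 0.5925
  C_12 = −[(-0.20)(0.95) − (-0.25)(0.00)] = 0.1900
  C_13 = (-0.20)(-0.10) − (0.65)(0.00) = 0.0200
  C_21 = −[(-0.25)(0.95) − (-0.05)(-0.10)] = 0.2425
  C_22 = (0.80)(0.95) − (-0.05)(0.00) = 0.7600
  C_23 = −[(0.80)(-0.10) − (-0.25)(0.00)] = 0.0800
  C_31 = (-0.25)(-0.25) − (-0.05)(0.65) = 0.0950
  C_32 = −[(0.80)(-0.25) − (-0.05)(-0.20)] = 0.2100
  C_33 = (0.80)(0.65) − (-0.25)(-0.20) = 0.4700
det(I−A) = Σ_j (I−A)_1j·C_1j = (0.80)(0.5925) + (-0.25)(0.1900) + (-0.05)(0.0200) = 0.4255
adj(I−A) = Cᵀ =
  [ 0.5925   0.2425   0.0950]
  [ 0.1900   0.7600   0.2100]
  [ 0.0200   0.0800   0.4700]
(I − A)⁻¹ = adj(I−A) / det(I−A) ≈
  [   1.3925     0.5699     0.2233]
  [   0.4465     1.7861     0.4935]
  [   0.0470     0.1880     1.1046]
First solve x = (I − A)⁻¹ d = adj(I−A)·d / det(I−A); in particular x_R = (0.5925·90 + 0.2425·185 + 0.0950·290) / 0.4255 = 125.7375 / 0.4255 ≈ 295.5053.
Intermediate flow from F to R: z_FR = a_FR · x_R = 0.20 × 125.7375 / 0.4255 = 25.1475 / 0.4255 ≈ 59.10.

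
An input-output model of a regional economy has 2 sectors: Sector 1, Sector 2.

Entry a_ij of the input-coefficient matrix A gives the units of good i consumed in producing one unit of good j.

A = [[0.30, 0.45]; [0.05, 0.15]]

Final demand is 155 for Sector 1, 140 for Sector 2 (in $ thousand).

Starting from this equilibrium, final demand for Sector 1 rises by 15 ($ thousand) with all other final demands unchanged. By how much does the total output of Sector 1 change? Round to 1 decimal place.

Δx_1 = 22.3

I − A =
  [   0.70    -0.45]
  [  -0.05     0.85]
det(I−A) = (0.70)(0.85) − (-0.45)(-0.05) = 0.5725
adj(I−A) = [[0.85, 0.45], [0.05, 0.70]]
(I − A)⁻¹ = adj(I−A) / det(I−A) ≈
  [   1.4847     0.7860]
  [   0.0873     1.2227]
Δx = (I − A)⁻¹ Δd with Δd having +15 in the Sector 1 component and 0 elsewhere.
So Δx_1 = L_11 · (+15), where L_11 = adj(I−A)_11 / det(I−A) = 0.85 / 0.5725.
Δx_1 = 0.85 × (+15) / 0.5725 = 12.75 / 0.5725 ≈ 22.3.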